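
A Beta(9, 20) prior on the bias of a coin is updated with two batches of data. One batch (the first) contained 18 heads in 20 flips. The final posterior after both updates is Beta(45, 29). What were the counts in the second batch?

Because Beta–binomial updating is additive in the counts, the combined data contributed (α_post−α_prior, β_post−β_prior) successes and failures.
Total across both batches: 45−9=36 heads, 29−20=9 tails.
Subtract the first batch: 36−18=18 heads and 9−2=7 tails.

18 heads and 7 tails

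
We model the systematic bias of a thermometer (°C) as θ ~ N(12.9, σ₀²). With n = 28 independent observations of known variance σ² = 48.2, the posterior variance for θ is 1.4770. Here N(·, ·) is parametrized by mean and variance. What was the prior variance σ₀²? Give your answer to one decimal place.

Posterior precision equals prior precision plus data precision: 1/σ_n² = 1/σ₀² + n/σ².
So 1/σ₀² = 1/1.4770 − 28/48.2 = 0.677048 − 0.580913 = 0.096135.
Hence σ₀² = 1/0.096135 ≈ 10.4.

σ₀² = 10.4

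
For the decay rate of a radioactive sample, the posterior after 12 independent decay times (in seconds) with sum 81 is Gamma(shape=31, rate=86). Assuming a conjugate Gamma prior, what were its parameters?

Gamma(shape=19, rate=5)

Gamma–exponential conjugacy: posterior shape = α + n, posterior rate = β + Σtᵢ.
So α = 31 − 12 = 19 and β = 86 − 81 = 5.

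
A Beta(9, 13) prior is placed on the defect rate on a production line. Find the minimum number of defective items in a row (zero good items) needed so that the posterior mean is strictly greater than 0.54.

After k defective items and 0 good items the posterior is Beta(9+k, 13), with mean (9+k)/(9+13+k).
Set (9+k)/(22+k) > 0.54 and solve: k > (0.54·22 − 9)/(1 − 0.54) = 6.261.
The smallest integer exceeding 6.261 is 7, and checking k=7: (16)/(29) = 0.5517 > 0.54.

k = 7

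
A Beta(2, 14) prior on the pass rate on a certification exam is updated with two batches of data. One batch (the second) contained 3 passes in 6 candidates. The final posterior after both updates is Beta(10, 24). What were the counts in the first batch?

Sequential conjugate updates are equivalent to a single update on the pooled data, so total successes = posterior α − prior α and total failures = posterior β − prior β.
Total across both batches: 10−2=8 passes, 24−14=10 failures.
Subtract the second batch: 8−3=5 passes and 10−3=7 failures.

5 passes and 7 failures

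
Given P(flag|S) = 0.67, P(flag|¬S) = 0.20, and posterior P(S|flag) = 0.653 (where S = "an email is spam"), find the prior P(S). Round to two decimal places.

In odds form, posterior odds = prior odds × likelihood ratio, so prior odds = posterior odds ÷ LR.
Posterior odds = 0.653/(1−0.653) = 1.8818. LR = 0.67/0.20 = 3.3500.
Prior odds = 1.8818/3.3500 = 0.5617, so P(S) = 0.5617/(1+0.5617) ≈ 0.36.

P(S) = 0.36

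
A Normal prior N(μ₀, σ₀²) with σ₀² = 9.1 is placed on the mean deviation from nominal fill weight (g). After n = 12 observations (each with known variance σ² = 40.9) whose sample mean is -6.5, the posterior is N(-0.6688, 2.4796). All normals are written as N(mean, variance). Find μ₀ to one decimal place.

With known observation variance, the Normal–Normal posterior has precision τ_n = τ₀ + n/σ² and mean μ_n = (τ₀μ₀ + (n/σ²)x̄)/τ_n.
Here τ₀ = 1/9.1 = 0.109890 and τ_data = 12/40.9 = 0.293399, so τ_n = 0.403289.
Rearranging for μ₀: μ₀ = (μ_n·τ_n − τ_data·x̄)/τ₀ = (-0.6688·0.403289 − 0.293399·-6.5) / 0.109890 = 1.637374/0.109890 ≈ 14.9.

μ₀ = 14.9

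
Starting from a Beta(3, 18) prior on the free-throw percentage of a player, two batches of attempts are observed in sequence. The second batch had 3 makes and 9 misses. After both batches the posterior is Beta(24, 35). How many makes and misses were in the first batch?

18 makes and 8 misses

Sequential conjugate updates are equivalent to a single update on the pooled data, so total successes = posterior α − prior α and total failures = posterior β − prior β.
Total across both batches: 24−3=21 makes, 35−18=17 misses.
Subtract the second batch: 21−3=18 makes and 17−9=8 misses.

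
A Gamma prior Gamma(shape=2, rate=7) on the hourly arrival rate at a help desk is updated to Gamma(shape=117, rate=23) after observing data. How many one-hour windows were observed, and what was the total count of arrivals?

Gamma–Poisson conjugacy: posterior shape = α + Σxᵢ, posterior rate = β + n.
Matching: Σxᵢ = 117 − 2 = 115 and n = 23 − 7 = 16.

n = 16 one-hour windows with total 115 arrivals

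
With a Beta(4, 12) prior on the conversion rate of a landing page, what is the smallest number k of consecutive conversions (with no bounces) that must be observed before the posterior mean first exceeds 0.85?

After k conversions and 0 bounces the posterior is Beta(4+k, 12), with mean (4+k)/(4+12+k).
Set (4+k)/(16+k) > 0.85 and solve: k > (0.85·16 − 4)/(1 − 0.85) = 64.000.
The smallest integer exceeding 64.000 is 65, and checking k=65: (69)/(81) = 0.8519 > 0.85.

k = 65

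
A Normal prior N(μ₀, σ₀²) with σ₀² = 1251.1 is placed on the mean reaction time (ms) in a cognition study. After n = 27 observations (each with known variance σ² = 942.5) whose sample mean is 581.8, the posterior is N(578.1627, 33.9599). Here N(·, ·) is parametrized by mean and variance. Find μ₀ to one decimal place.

μ₀ = 447.8

With known observation variance, the Normal–Normal posterior has precision τ_n = τ₀ + n/σ² and mean μ_n = (τ₀μ₀ + (n/σ²)x̄)/τ_n.
Here τ₀ = 1/1251.1 = 0.000799 and τ_data = 27/942.5 = 0.028647, so τ_n = 0.029446.
Rearranging for μ₀: μ₀ = (μ_n·τ_n − τ_data·x̄)/τ₀ = (578.1627·0.029446 − 0.028647·581.8) / 0.000799 = 0.357754/0.000799 ≈ 447.8.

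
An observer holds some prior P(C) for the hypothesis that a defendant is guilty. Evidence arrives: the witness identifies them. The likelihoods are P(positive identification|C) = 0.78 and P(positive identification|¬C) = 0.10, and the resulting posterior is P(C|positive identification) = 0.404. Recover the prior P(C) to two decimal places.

Bayes' rule in odds form gives O(C|E) = O(C)·[P(E|C)/P(E|¬C)], hence O(C) = O(C|E)/LR.
Posterior odds = 0.404/(1−0.404) = 0.6779. LR = 0.78/0.10 = 7.8000.
Prior odds = 0.6779/7.8000 = 0.0869, so P(C) = 0.0869/(1+0.0869) ≈ 0.08.

P(C) = 0.08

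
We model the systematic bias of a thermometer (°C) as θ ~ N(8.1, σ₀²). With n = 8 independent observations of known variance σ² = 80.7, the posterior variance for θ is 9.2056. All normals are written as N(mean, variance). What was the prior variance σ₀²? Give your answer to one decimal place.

σ₀² = 105.3

Posterior precision equals prior precision plus data precision: 1/σ_n² = 1/σ₀² + n/σ².
So 1/σ₀² = 1/9.2056 − 8/80.7 = 0.108630 − 0.099133 = 0.009497.
Hence σ₀² = 1/0.009497 ≈ 105.3.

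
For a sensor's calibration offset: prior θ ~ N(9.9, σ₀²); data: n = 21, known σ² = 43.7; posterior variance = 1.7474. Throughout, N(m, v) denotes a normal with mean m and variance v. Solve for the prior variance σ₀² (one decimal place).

Posterior precision equals prior precision plus data precision: 1/σ_n² = 1/σ₀² + n/σ².
So 1/σ₀² = 1/1.7474 − 21/43.7 = 0.572279 − 0.480549 = 0.091730.
Hence σ₀² = 1/0.091730 ≈ 10.9.

σ₀² = 10.9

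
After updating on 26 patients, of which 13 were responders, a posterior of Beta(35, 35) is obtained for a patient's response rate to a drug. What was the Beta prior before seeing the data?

A Beta(a, b) prior with s successes and f failures in binomial data gives a Beta(a+s, b+f) posterior.
So a = 35 − 13 = 22 and b = 35 − 13 = 22.

Beta(22, 22)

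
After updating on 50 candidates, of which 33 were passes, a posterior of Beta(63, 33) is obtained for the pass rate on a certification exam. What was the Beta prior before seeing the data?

Beta(30, 16)

A Beta(a, b) prior with s successes and f failures in binomial data gives a Beta(a+s, b+f) posterior.
Subtract the data counts: 63−33=30, 33−17=16.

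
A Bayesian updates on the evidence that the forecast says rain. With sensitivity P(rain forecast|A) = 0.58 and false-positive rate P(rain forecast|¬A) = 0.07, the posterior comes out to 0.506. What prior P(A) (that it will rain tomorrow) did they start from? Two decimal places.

P(A) = 0.11

In odds form, posterior odds = prior odds × likelihood ratio, so prior odds = posterior odds ÷ LR.
Posterior odds = 0.506/(1−0.506) = 1.0243. LR = 0.58/0.07 = 8.2857.
Prior odds = 1.0243/8.2857 = 0.1236, so P(A) = 0.1236/(1+0.1236) ≈ 0.11.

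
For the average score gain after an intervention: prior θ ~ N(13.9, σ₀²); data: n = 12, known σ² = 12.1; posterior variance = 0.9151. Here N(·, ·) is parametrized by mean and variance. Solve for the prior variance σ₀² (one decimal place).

Posterior precision equals prior precision plus data precision: 1/σ_n² = 1/σ₀² + n/σ².
So 1/σ₀² = 1/0.9151 − 12/12.1 = 1.092777 − 0.991736 = 0.101041.
Hence σ₀² = 1/0.101041 ≈ 9.9.

σ₀² = 9.9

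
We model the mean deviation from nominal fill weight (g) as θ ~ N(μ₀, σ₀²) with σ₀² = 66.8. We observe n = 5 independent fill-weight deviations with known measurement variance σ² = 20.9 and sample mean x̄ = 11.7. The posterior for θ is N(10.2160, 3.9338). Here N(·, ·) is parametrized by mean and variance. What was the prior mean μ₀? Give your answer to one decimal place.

μ₀ = -13.5

The posterior mean is a precision-weighted average: μ_n = (τ₀μ₀ + τ_data·x̄)/(τ₀+τ_data), with τ₀=1/σ₀² and τ_data=n/σ².
Here τ₀ = 1/66.8 = 0.014970 and τ_data = 5/20.9 = 0.239234, so τ_n = 0.254204.
Rearranging for μ₀: μ₀ = (μ_n·τ_n − τ_data·x̄)/τ₀ = (10.2160·0.254204 − 0.239234·11.7) / 0.014970 = -0.202090/0.014970 ≈ -13.5.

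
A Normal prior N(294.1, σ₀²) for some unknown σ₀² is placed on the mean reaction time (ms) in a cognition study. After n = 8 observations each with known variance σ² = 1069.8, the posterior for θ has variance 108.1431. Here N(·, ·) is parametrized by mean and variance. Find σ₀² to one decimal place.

σ₀² = 565.3

Posterior precision equals prior precision plus data precision: 1/σ_n² = 1/σ₀² + n/σ².
So 1/σ₀² = 1/108.1431 − 8/1069.8 = 0.009247 − 0.007478 = 0.001769.
Hence σ₀² = 1/0.001769 ≈ 565.3.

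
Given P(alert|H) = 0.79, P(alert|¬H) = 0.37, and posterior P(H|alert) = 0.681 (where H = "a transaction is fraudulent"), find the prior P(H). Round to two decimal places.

P(H) = 0.50

In odds form, posterior odds = prior odds × likelihood ratio, so prior odds = posterior odds ÷ LR.
Posterior odds = 0.681/(1−0.681) = 2.1348. LR = 0.79/0.37 = 2.1351.
Prior odds = 2.1348/2.1351 = 0.9999, so P(H) = 0.9999/(1+0.9999) ≈ 0.50.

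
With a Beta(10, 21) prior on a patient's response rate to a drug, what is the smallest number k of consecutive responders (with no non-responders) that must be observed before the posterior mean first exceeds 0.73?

After k responders and 0 non-responders the posterior is Beta(10+k, 21), with mean (10+k)/(10+21+k).
Set (10+k)/(31+k) > 0.73 and solve: k > (0.73·31 − 10)/(1 − 0.73) = 46.778.
The smallest integer exceeding 46.778 is 47, and checking k=47: (57)/(78) = 0.7308 > 0.73.

k = 47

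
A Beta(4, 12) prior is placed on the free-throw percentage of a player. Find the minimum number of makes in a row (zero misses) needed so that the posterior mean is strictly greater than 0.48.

k = 8

After k makes and 0 misses the posterior is Beta(4+k, 12), with mean (4+k)/(4+12+k).
Set (4+k)/(16+k) > 0.48 and solve: k > (0.48·16 − 4)/(1 − 0.48) = 7.077.
The smallest integer exceeding 7.077 is 8.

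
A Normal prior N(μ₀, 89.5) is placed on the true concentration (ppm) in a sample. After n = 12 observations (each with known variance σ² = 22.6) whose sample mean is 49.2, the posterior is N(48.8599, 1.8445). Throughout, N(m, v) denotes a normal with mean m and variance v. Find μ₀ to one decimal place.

μ₀ = 32.7

The posterior mean is a precision-weighted average: μ_n = (τ₀μ₀ + τ_data·x̄)/(τ₀+τ_data), with τ₀=1/σ₀² and τ_data=n/σ².
Here τ₀ = 1/89.5 = 0.011173 and τ_data = 12/22.6 = 0.530973, so τ_n = 0.542146.
Rearranging for μ₀: μ₀ = (μ_n·τ_n − τ_data·x̄)/τ₀ = (48.8599·0.542146 − 0.530973·49.2) / 0.011173 = 0.365328/0.011173 ≈ 32.7.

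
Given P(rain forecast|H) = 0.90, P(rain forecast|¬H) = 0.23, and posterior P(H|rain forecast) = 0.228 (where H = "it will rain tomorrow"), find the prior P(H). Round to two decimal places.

P(H) = 0.07

In odds form, posterior odds = prior odds × likelihood ratio, so prior odds = posterior odds ÷ LR.
Posterior odds = 0.228/(1−0.228) = 0.2953. LR = 0.90/0.23 = 3.9130.
Prior odds = 0.2953/3.9130 = 0.0755, so P(H) = 0.0755/(1+0.0755) ≈ 0.07.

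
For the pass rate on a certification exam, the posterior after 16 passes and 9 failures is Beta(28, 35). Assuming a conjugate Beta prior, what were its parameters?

Under Beta–binomial conjugacy the posterior parameters are (α+s, β+f).
Subtract the data counts: 28−16=12, 35−9=26.

Beta(12, 26)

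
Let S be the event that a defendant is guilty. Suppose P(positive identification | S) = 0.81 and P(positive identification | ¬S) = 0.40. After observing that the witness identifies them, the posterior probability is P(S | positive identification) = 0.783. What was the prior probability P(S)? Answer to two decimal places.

Bayes' rule in odds form gives O(S|E) = O(S)·[P(E|S)/P(E|¬S)], hence O(S) = O(S|E)/LR.
Posterior odds = 0.783/(1−0.783) = 3.6083. LR = 0.81/0.40 = 2.0250.
Prior odds = 3.6083/2.0250 = 1.7819, so P(S) = 1.7819/(1+1.7819) ≈ 0.64.

P(S) = 0.64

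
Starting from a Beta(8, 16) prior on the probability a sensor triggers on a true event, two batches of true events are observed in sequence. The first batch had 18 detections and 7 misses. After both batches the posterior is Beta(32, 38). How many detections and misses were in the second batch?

6 detections and 15 misses

Sequential conjugate updates are equivalent to a single update on the pooled data, so total successes = posterior α − prior α and total failures = posterior β − prior β.
Total across both batches: 32−8=24 detections, 38−16=22 misses.
Subtract the first batch: 24−18=6 detections and 22−7=15 misses.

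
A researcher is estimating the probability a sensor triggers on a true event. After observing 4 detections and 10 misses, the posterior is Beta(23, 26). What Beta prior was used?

A Beta(α, β) prior with s successes and f failures in binomial data gives a Beta(α+s, β+f) posterior.
Subtract the data counts: 23−4=19, 26−10=16.

Beta(19, 16)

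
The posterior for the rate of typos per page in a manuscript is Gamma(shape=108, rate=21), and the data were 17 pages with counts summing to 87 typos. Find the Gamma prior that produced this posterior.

A Gamma(α, β) prior (rate parametrization) on a Poisson rate with n observations summing to S gives posterior Gamma(α+S, β+n).
So α = 108 − 87 = 21 and β = 21 − 17 = 4.

Gamma(shape=21, rate=4)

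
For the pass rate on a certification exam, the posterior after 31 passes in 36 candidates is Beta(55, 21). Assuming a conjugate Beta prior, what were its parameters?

Beta(24, 16)

A Beta(α, β) prior with s successes and f failures in binomial data gives a Beta(α+s, β+f) posterior.
Subtract the data counts: 55−31=24, 21−5=16.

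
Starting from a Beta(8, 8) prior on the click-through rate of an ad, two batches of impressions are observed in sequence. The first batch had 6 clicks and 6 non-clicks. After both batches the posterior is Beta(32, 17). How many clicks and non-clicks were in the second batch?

Sequential conjugate updates are equivalent to a single update on the pooled data, so total successes = posterior α − prior α and total failures = posterior β − prior β.
Total across both batches: 32−8=24 clicks, 17−8=9 non-clicks.
Subtract the first batch: 24−6=18 clicks and 9−6=3 non-clicks.

18 clicks and 3 non-clicks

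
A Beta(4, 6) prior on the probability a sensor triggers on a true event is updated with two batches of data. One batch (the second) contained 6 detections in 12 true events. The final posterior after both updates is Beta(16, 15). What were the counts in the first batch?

Sequential conjugate updates are equivalent to a single update on the pooled data, so total successes = posterior α − prior α and total failures = posterior β − prior β.
Total across both batches: 16−4=12 detections, 15−6=9 misses.
Subtract the second batch: 12−6=6 detections and 9−6=3 misses.

6 detections and 3 misses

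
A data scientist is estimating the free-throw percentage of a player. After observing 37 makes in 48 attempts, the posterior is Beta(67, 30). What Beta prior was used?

A Beta(a, b) prior with s successes and f failures in binomial data gives a Beta(a+s, b+f) posterior.
So a = 67 − 37 = 30 and b = 30 − 11 = 19.

Beta(30, 19)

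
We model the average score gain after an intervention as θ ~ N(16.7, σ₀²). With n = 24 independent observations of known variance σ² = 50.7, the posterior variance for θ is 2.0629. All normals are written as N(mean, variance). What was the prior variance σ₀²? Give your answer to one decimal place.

σ₀² = 87.9

Posterior precision equals prior precision plus data precision: 1/σ_n² = 1/σ₀² + n/σ².
So 1/σ₀² = 1/2.0629 − 24/50.7 = 0.484754 − 0.473373 = 0.011381.
Hence σ₀² = 1/0.011381 ≈ 87.9.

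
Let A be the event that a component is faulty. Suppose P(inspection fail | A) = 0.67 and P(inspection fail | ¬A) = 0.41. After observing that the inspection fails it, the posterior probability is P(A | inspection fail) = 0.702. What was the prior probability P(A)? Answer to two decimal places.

P(A) = 0.59

In odds form, posterior odds = prior odds × likelihood ratio, so prior odds = posterior odds ÷ LR.
Posterior odds = 0.702/(1−0.702) = 2.3557. LR = 0.67/0.41 = 1.6341.
Prior odds = 2.3557/1.6341 = 1.4416, so P(A) = 1.4416/(1+1.4416) ≈ 0.59.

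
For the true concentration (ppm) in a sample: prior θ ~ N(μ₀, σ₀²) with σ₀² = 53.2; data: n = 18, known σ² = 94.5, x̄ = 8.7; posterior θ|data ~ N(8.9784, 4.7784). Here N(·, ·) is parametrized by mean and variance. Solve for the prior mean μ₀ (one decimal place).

μ₀ = 11.8

With known observation variance, the Normal–Normal posterior has precision τ_n = τ₀ + n/σ² and mean μ_n = (τ₀μ₀ + (n/σ²)x̄)/τ_n.
Here τ₀ = 1/53.2 = 0.018797 and τ_data = 18/94.5 = 0.190476, so τ_n = 0.209273.
Rearranging for μ₀: μ₀ = (μ_n·τ_n − τ_data·x̄)/τ₀ = (8.9784·0.209273 − 0.190476·8.7) / 0.018797 = 0.221796/0.018797 ≈ 11.8.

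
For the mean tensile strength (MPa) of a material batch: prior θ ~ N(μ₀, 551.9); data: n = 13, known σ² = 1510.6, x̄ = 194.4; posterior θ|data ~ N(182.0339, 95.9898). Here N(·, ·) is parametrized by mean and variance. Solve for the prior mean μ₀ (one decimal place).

With known observation variance, the Normal–Normal posterior has precision τ_n = τ₀ + n/σ² and mean μ_n = (τ₀μ₀ + (n/σ²)x̄)/τ_n.
Here τ₀ = 1/551.9 = 0.001812 and τ_data = 13/1510.6 = 0.008606, so τ_n = 0.010418.
Rearranging for μ₀: μ₀ = (μ_n·τ_n − τ_data·x̄)/τ₀ = (182.0339·0.010418 − 0.008606·194.4) / 0.001812 = 0.223423/0.001812 ≈ 123.3.

μ₀ = 123.3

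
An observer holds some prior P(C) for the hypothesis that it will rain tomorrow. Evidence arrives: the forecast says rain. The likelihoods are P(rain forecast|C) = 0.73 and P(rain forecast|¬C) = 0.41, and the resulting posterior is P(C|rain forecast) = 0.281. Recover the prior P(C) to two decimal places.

Bayes' rule in odds form gives O(C|E) = O(C)·[P(E|C)/P(E|¬C)], hence O(C) = O(C|E)/LR.
Posterior odds = 0.281/(1−0.281) = 0.3908. LR = 0.73/0.41 = 1.7805.
Prior odds = 0.3908/1.7805 = 0.2195, so P(C) = 0.2195/(1+0.2195) ≈ 0.18.

P(C) = 0.18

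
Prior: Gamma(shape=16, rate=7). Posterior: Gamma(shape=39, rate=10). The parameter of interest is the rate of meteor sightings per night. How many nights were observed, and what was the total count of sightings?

A Gamma(α, β) prior (rate parametrization) on a Poisson rate with n observations summing to S gives posterior Gamma(α+S, β+n).
Matching: Σxᵢ = 39 − 16 = 23 and n = 10 − 7 = 3.

n = 3 nights with total 23 sightings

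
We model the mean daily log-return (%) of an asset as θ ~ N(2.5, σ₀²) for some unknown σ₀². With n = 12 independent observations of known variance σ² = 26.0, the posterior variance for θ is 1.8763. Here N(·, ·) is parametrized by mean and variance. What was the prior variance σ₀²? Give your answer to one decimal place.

σ₀² = 14.0

Posterior precision equals prior precision plus data precision: 1/σ_n² = 1/σ₀² + n/σ².
So 1/σ₀² = 1/1.8763 − 12/26.0 = 0.532964 − 0.461538 = 0.071426.
Hence σ₀² = 1/0.071426 ≈ 14.0.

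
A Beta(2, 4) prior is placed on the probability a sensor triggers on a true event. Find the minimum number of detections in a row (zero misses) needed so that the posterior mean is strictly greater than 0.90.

After k detections and 0 misses the posterior is Beta(2+k, 4), with mean (2+k)/(2+4+k).
Set (2+k)/(6+k) > 0.90 and solve: k > (0.90·6 − 2)/(1 − 0.90) = 34.000.
The smallest integer exceeding 34.000 is 35.

k = 35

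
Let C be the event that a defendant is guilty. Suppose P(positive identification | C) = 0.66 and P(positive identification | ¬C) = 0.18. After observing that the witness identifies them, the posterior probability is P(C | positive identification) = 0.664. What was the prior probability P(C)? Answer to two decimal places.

Bayes' rule in odds form gives O(C|E) = O(C)·[P(E|C)/P(E|¬C)], hence O(C) = O(C|E)/LR.
Posterior odds = 0.664/(1−0.664) = 1.9762. LR = 0.66/0.18 = 3.6667.
Prior odds = 1.9762/3.6667 = 0.5390, so P(C) = 0.5390/(1+0.5390) ≈ 0.35.

P(C) = 0.35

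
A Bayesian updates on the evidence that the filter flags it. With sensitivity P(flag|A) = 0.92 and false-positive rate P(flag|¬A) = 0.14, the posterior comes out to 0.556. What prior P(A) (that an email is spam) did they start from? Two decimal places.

In odds form, posterior odds = prior odds × likelihood ratio, so prior odds = posterior odds ÷ LR.
Posterior odds = 0.556/(1−0.556) = 1.2523. LR = 0.92/0.14 = 6.5714.
Prior odds = 1.2523/6.5714 = 0.1906, so P(A) = 0.1906/(1+0.1906) ≈ 0.16.

P(A) = 0.16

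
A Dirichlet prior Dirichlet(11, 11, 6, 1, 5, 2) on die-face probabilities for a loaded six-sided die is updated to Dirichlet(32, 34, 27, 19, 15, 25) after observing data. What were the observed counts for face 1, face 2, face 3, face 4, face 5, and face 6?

counts (21, 23, 21, 18, 10, 23)

For a Dirichlet(α) prior with multinomial counts c, the posterior is Dirichlet(α + c) componentwise.
Counts are posterior − prior componentwise: 32−11=21, 34−11=23, 27−6=21, 19−1=18, 15−5=10, 25−2=23.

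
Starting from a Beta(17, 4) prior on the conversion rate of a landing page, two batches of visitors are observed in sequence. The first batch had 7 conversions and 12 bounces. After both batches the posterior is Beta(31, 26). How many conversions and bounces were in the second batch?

Because Beta–binomial updating is additive in the counts, the combined data contributed (α_post−α_prior, β_post−β_prior) successes and failures.
Total across both batches: 31−17=14 conversions, 26−4=22 bounces.
Subtract the first batch: 14−7=7 conversions and 22−12=10 bounces.

7 conversions and 10 bounces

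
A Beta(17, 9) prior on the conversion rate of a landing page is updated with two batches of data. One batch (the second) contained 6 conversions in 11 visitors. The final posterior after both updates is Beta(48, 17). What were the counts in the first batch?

Sequential conjugate updates are equivalent to a single update on the pooled data, so total successes = posterior α − prior α and total failures = posterior β − prior β.
Total across both batches: 48−17=31 conversions, 17−9=8 bounces.
Subtract the second batch: 31−6=25 conversions and 8−5=3 bounces.

25 conversions and 3 bounces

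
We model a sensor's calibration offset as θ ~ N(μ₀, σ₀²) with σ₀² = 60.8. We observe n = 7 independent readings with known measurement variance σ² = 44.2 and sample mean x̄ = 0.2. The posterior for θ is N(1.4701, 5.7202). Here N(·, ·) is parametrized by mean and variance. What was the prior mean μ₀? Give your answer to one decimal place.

μ₀ = 13.7

The posterior mean is a precision-weighted average: μ_n = (τ₀μ₀ + τ_data·x̄)/(τ₀+τ_data), with τ₀=1/σ₀² and τ_data=n/σ².
Here τ₀ = 1/60.8 = 0.016447 and τ_data = 7/44.2 = 0.158371, so τ_n = 0.174818.
Rearranging for μ₀: μ₀ = (μ_n·τ_n − τ_data·x̄)/τ₀ = (1.4701·0.174818 − 0.158371·0.2) / 0.016447 = 0.225326/0.016447 ≈ 13.7.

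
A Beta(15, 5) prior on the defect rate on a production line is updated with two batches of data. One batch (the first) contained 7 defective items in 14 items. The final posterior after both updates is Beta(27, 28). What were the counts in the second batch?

Sequential conjugate updates are equivalent to a single update on the pooled data, so total successes = posterior α − prior α and total failures = posterior β − prior β.
Total across both batches: 27−15=12 defective items, 28−5=23 good items.
Subtract the first batch: 12−7=5 defective items and 23−7=16 good items.

5 defective items and 16 good items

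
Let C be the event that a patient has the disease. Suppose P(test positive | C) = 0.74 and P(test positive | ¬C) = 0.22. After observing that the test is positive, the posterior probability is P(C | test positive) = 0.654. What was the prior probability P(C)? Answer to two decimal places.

P(C) = 0.36

In odds form, posterior odds = prior odds × likelihood ratio, so prior odds = posterior odds ÷ LR.
Posterior odds = 0.654/(1−0.654) = 1.8902. LR = 0.74/0.22 = 3.3636.
Prior odds = 1.8902/3.3636 = 0.5620, so P(C) = 0.5620/(1+0.5620) ≈ 0.36.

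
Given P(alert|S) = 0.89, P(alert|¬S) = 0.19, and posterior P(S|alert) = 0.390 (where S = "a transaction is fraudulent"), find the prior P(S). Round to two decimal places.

P(S) = 0.12

Bayes' rule in odds form gives O(S|E) = O(S)·[P(E|S)/P(E|¬S)], hence O(S) = O(S|E)/LR.
Posterior odds = 0.390/(1−0.390) = 0.6393. LR = 0.89/0.19 = 4.6842.
Prior odds = 0.6393/4.6842 = 0.1365, so P(S) = 0.1365/(1+0.1365) ≈ 0.12.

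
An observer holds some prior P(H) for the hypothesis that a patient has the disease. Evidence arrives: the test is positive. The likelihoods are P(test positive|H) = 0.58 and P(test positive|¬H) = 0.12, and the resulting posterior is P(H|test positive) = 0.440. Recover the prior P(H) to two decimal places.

P(H) = 0.14

Bayes' rule in odds form gives O(H|E) = O(H)·[P(E|H)/P(E|¬H)], hence O(H) = O(H|E)/LR.
Posterior odds = 0.440/(1−0.440) = 0.7857. LR = 0.58/0.12 = 4.8333.
Prior odds = 0.7857/4.8333 = 0.1626, so P(H) = 0.1626/(1+0.1626) ≈ 0.14.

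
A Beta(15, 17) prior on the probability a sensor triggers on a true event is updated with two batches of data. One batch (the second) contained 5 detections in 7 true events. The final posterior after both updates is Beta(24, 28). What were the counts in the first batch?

Sequential conjugate updates are equivalent to a single update on the pooled data, so total successes = posterior α − prior α and total failures = posterior β − prior β.
Total across both batches: 24−15=9 detections, 28−17=11 misses.
Subtract the second batch: 9−5=4 detections and 11−2=9 misses.

4 detections and 9 misses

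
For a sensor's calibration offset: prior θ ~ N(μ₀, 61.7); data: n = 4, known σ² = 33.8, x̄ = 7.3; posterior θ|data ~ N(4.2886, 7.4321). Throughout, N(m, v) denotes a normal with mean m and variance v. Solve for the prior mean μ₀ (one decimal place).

With known observation variance, the Normal–Normal posterior has precision τ_n = τ₀ + n/σ² and mean μ_n = (τ₀μ₀ + (n/σ²)x̄)/τ_n.
Here τ₀ = 1/61.7 = 0.016207 and τ_data = 4/33.8 = 0.118343, so τ_n = 0.134550.
Rearranging for μ₀: μ₀ = (μ_n·τ_n − τ_data·x̄)/τ₀ = (4.2886·0.134550 − 0.118343·7.3) / 0.016207 = -0.286873/0.016207 ≈ -17.7.

μ₀ = -17.7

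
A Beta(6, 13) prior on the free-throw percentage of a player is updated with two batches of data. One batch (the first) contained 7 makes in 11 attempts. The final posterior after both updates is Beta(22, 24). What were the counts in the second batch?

Because Beta–binomial updating is additive in the counts, the combined data contributed (α_post−α_prior, β_post−β_prior) successes and failures.
Total across both batches: 22−6=16 makes, 24−13=11 misses.
Subtract the first batch: 16−7=9 makes and 11−4=7 misses.

9 makes and 7 misses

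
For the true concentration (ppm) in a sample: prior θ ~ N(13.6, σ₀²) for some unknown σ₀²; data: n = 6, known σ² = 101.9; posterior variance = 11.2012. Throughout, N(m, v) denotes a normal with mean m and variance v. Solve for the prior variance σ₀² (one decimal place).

For the Normal–Normal model with known σ², precisions add: τ_n = τ₀ + n/σ².
So 1/σ₀² = 1/11.2012 − 6/101.9 = 0.089276 − 0.058881 = 0.030395.
Hence σ₀² = 1/0.030395 ≈ 32.9.

σ₀² = 32.9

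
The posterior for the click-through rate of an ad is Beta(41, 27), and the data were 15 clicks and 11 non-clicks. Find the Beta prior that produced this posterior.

A Beta(a, b) prior with s successes and f failures in binomial data gives a Beta(a+s, b+f) posterior.
So a = 41 − 15 = 26 and b = 27 − 11 = 16.

Beta(26, 16)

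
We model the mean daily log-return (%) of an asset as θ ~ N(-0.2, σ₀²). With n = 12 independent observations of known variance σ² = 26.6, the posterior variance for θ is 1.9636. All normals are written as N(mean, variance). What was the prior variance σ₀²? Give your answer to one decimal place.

σ₀² = 17.2

Posterior precision equals prior precision plus data precision: 1/σ_n² = 1/σ₀² + n/σ².
So 1/σ₀² = 1/1.9636 − 12/26.6 = 0.509269 − 0.451128 = 0.058141.
Hence σ₀² = 1/0.058141 ≈ 17.2.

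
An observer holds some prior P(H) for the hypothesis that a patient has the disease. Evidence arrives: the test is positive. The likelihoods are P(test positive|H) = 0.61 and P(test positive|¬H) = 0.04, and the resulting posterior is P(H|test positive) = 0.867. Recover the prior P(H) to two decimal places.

Bayes' rule in odds form gives O(H|E) = O(H)·[P(E|H)/P(E|¬H)], hence O(H) = O(H|E)/LR.
Posterior odds = 0.867/(1−0.867) = 6.5188. LR = 0.61/0.04 = 15.2500.
Prior odds = 6.5188/15.2500 = 0.4275, so P(H) = 0.4275/(1+0.4275) ≈ 0.30.

P(H) = 0.30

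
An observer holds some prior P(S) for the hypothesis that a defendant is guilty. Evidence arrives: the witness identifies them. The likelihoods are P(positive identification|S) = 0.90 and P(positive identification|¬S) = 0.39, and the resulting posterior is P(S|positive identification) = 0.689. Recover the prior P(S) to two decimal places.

Bayes' rule in odds form gives O(S|E) = O(S)·[P(E|S)/P(E|¬S)], hence O(S) = O(S|E)/LR.
Posterior odds = 0.689/(1−0.689) = 2.2154. LR = 0.90/0.39 = 2.3077.
Prior odds = 2.2154/2.3077 = 0.9600, so P(S) = 0.9600/(1+0.9600) ≈ 0.49.

P(S) = 0.49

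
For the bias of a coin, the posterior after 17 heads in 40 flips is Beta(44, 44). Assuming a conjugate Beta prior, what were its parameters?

Beta(27, 21)

Beta is conjugate to the binomial likelihood: posterior = Beta(a+s, b+f).
Subtract the data counts: 44−17=27, 44−23=21.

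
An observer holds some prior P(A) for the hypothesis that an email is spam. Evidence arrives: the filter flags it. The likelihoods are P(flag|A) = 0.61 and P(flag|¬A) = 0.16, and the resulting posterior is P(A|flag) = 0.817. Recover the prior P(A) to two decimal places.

In odds form, posterior odds = prior odds × likelihood ratio, so prior odds = posterior odds ÷ LR.
Posterior odds = 0.817/(1−0.817) = 4.4645. LR = 0.61/0.16 = 3.8125.
Prior odds = 4.4645/3.8125 = 1.1710, so P(A) = 1.1710/(1+1.1710) ≈ 0.54.

P(A) = 0.54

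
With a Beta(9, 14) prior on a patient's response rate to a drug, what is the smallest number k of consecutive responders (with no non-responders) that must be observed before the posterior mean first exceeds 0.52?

k = 7

After k responders and 0 non-responders the posterior is Beta(9+k, 14), with mean (9+k)/(9+14+k).
Set (9+k)/(23+k) > 0.52 and solve: k > (0.52·23 − 9)/(1 − 0.52) = 6.167.
The smallest integer exceeding 6.167 is 7, and checking k=7: (16)/(30) = 0.5333 > 0.52.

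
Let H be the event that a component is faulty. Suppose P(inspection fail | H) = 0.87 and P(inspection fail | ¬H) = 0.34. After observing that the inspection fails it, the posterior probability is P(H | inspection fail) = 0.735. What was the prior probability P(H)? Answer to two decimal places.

In odds form, posterior odds = prior odds × likelihood ratio, so prior odds = posterior odds ÷ LR.
Posterior odds = 0.735/(1−0.735) = 2.7736. LR = 0.87/0.34 = 2.5588.
Prior odds = 2.7736/2.5588 = 1.0839, so P(H) = 1.0839/(1+1.0839) ≈ 0.52.

P(H) = 0.52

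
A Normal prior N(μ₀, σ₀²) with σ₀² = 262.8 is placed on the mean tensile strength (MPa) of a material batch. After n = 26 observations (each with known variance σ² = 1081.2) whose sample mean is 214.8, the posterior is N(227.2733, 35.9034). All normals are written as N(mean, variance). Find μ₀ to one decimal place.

The posterior mean is a precision-weighted average: μ_n = (τ₀μ₀ + τ_data·x̄)/(τ₀+τ_data), with τ₀=1/σ₀² and τ_data=n/σ².
Here τ₀ = 1/262.8 = 0.003805 and τ_data = 26/1081.2 = 0.024047, so τ_n = 0.027852.
Rearranging for μ₀: μ₀ = (μ_n·τ_n − τ_data·x̄)/τ₀ = (227.2733·0.027852 − 0.024047·214.8) / 0.003805 = 1.164720/0.003805 ≈ 306.1.

μ₀ = 306.1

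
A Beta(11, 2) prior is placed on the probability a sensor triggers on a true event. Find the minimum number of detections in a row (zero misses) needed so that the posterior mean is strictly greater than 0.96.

After k detections and 0 misses the posterior is Beta(11+k, 2), with mean (11+k)/(11+2+k).
Set (11+k)/(13+k) > 0.96 and solve: k > (0.96·13 − 11)/(1 − 0.96) = 37.000.
The smallest integer exceeding 37.000 is 38.

k = 38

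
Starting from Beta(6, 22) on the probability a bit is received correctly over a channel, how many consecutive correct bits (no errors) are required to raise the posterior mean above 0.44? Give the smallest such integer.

k = 12

After k correct bits and 0 errors the posterior is Beta(6+k, 22), with mean (6+k)/(6+22+k).
Set (6+k)/(28+k) > 0.44 and solve: k > (0.44·28 − 6)/(1 − 0.44) = 11.286.
The smallest integer exceeding 11.286 is 12.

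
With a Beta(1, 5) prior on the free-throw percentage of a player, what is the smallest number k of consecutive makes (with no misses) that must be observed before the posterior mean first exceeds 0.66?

After k makes and 0 misses the posterior is Beta(1+k, 5), with mean (1+k)/(1+5+k).
Set (1+k)/(6+k) > 0.66 and solve: k > (0.66·6 − 1)/(1 − 0.66) = 8.706.
The smallest integer exceeding 8.706 is 9.

k = 9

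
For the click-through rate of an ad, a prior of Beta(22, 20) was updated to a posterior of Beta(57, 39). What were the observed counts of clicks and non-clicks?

35 clicks and 19 non-clicks

Under Beta–binomial conjugacy the posterior parameters are (α+s, β+f).
Match parameters: s=57−22=35, f=39−20=19.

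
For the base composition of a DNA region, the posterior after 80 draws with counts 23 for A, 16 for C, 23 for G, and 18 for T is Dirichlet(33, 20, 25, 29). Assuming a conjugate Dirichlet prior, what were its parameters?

Dirichlet(10, 4, 2, 11)

For a Dirichlet(α) prior with multinomial counts c, the posterior is Dirichlet(α + c) componentwise.
Subtract each count from the matching posterior parameter: 33−23=10, 20−16=4, 25−23=2, 29−18=11.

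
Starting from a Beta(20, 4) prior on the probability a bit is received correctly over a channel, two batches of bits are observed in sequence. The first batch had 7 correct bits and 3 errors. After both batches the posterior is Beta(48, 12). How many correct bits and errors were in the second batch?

21 correct bits and 5 errors

Sequential conjugate updates are equivalent to a single update on the pooled data, so total successes = posterior α − prior α and total failures = posterior β − prior β.
Total across both batches: 48−20=28 correct bits, 12−4=8 errors.
Subtract the first batch: 28−7=21 correct bits and 8−3=5 errors.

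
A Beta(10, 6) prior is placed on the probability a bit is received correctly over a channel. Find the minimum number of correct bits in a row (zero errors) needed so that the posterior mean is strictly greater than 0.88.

After k correct bits and 0 errors the posterior is Beta(10+k, 6), with mean (10+k)/(10+6+k).
Set (10+k)/(16+k) > 0.88 and solve: k > (0.88·16 − 10)/(1 − 0.88) = 34.000.
The smallest integer exceeding 34.000 is 35, and checking k=35: (45)/(51) = 0.8824 > 0.88.

k = 35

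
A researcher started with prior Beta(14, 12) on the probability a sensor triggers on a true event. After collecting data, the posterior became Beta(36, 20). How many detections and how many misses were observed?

Under Beta–binomial conjugacy the posterior parameters are (a+s, b+f).
So s = 36 − 14 = 22 and f = 20 − 12 = 8.

22 detections and 8 misses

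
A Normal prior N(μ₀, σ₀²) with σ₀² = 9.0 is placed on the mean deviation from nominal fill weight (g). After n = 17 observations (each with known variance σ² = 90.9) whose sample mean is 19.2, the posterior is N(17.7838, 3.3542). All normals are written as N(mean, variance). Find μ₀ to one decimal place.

μ₀ = 15.4

With known observation variance, the Normal–Normal posterior has precision τ_n = τ₀ + n/σ² and mean μ_n = (τ₀μ₀ + (n/σ²)x̄)/τ_n.
Here τ₀ = 1/9.0 = 0.111111 and τ_data = 17/90.9 = 0.187019, so τ_n = 0.298130.
Rearranging for μ₀: μ₀ = (μ_n·τ_n − τ_data·x̄)/τ₀ = (17.7838·0.298130 − 0.187019·19.2) / 0.111111 = 1.711119/0.111111 ≈ 15.4.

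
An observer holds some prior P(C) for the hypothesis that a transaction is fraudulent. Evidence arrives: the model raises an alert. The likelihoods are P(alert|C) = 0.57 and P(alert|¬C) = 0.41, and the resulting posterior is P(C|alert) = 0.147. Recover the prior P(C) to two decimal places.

Bayes' rule in odds form gives O(C|E) = O(C)·[P(E|C)/P(E|¬C)], hence O(C) = O(C|E)/LR.
Posterior odds = 0.147/(1−0.147) = 0.1723. LR = 0.57/0.41 = 1.3902.
Prior odds = 0.1723/1.3902 = 0.1239, so P(C) = 0.1239/(1+0.1239) ≈ 0.11.

P(C) = 0.11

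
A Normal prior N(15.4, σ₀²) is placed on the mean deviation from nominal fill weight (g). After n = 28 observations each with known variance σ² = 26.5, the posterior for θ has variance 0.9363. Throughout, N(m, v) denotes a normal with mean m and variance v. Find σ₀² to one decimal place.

σ₀² = 87.5

For the Normal–Normal model with known σ², precisions add: τ_n = τ₀ + n/σ².
So 1/σ₀² = 1/0.9363 − 28/26.5 = 1.068034 − 1.056604 = 0.011430.
Hence σ₀² = 1/0.011430 ≈ 87.5.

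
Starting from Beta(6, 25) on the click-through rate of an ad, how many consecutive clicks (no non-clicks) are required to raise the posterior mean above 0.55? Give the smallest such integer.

After k clicks and 0 non-clicks the posterior is Beta(6+k, 25), with mean (6+k)/(6+25+k).
Set (6+k)/(31+k) > 0.55 and solve: k > (0.55·31 − 6)/(1 − 0.55) = 24.556.
The smallest integer exceeding 24.556 is 25, and checking k=25: (31)/(56) = 0.5536 > 0.55.

k = 25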